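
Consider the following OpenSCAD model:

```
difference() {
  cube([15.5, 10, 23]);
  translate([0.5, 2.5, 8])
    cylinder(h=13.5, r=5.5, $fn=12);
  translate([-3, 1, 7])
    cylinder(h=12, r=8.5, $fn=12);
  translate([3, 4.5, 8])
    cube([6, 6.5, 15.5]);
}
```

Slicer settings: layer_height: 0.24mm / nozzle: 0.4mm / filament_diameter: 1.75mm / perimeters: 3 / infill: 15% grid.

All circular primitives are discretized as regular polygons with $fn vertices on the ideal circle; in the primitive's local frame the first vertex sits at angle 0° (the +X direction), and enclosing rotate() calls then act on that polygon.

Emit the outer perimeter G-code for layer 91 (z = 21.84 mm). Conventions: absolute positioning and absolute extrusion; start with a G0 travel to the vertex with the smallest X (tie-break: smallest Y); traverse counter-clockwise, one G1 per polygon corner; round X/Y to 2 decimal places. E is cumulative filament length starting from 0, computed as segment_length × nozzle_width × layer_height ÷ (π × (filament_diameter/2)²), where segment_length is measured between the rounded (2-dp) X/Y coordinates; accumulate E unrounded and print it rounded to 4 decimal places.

At z = 21.84 mm: the cube (footprint 15.5×10) is included at this height; the cylinder at (0.5, 2.5) is absent (z outside [8, 21.5]); the cylinder at (-3, 1) is not intersected at this z (z outside [7, 19]); the cube at (3, 4.5) is present — its section is the full 6×6.5 rectangle; Subtracting the remaining from the first: starting from the 15.5×10 cube, the 6×6.5 cube at (3, 4.5) partially overlaps it — only the 33.00 mm² overlap (of its 39.00 mm²) is removed, clipping the outline — 1 connected region. The outline is a single polygon with 8 vertices. Extrusion per mm of travel: 0.4 × 0.24 / (π × 0.875²) = 0.039912. Accumulating E over each segment gives final E = 2.4746.

G0 X0.00 Y0.00 Z21.84
G1 X15.50 Y0.00 E0.6186
G1 X15.50 Y10.00 E1.0178
G1 X9.00 Y10.00 E1.2772
G1 X9.00 Y4.50 E1.4967
G1 X3.00 Y4.50 E1.7362
G1 X3.00 Y10.00 E1.9557
G1 X0.00 Y10.00 E2.0754
G1 X0.00 Y0.00 E2.4746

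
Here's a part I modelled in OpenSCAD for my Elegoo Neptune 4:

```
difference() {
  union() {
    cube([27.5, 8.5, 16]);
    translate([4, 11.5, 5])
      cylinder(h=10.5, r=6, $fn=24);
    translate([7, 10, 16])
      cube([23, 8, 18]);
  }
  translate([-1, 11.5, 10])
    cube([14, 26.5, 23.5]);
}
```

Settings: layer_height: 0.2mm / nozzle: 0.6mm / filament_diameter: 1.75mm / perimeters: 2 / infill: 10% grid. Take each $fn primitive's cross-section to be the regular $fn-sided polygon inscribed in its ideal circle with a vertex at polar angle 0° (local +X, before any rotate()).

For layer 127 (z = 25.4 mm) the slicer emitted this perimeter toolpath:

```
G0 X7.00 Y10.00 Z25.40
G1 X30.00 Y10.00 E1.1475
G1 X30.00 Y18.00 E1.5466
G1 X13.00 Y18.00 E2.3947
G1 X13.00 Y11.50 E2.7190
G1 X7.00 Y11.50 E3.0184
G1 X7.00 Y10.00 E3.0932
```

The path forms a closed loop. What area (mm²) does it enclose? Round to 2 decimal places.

Apply the shoelace formula to the sequence of (X, Y) vertices; enclosed area = 145.00 mm².

145.00 mm²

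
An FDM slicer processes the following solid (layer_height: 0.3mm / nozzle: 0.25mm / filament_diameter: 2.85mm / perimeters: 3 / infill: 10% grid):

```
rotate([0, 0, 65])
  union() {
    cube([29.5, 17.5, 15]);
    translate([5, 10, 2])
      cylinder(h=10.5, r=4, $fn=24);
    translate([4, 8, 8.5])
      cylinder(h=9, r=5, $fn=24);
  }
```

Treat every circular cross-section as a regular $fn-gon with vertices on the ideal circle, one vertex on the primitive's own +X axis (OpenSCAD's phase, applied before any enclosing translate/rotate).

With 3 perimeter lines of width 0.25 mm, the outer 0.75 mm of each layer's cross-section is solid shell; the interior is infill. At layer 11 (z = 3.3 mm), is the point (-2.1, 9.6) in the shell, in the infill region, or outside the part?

infill

At z = 3.3 mm: the 29.5×17.5 cube contributes its full rectangle; the r=4 cylinder at (5, 10) gives a regular 24-gon of circumradius 4 (constant along its height); the cylinder at (4, 8) is not intersected at this z (z outside [8.5, 17.5]); Taking the union: the r=4 cylinder at (5, 10) lies entirely inside the 29.5×17.5 cube, so the union is just the 29.5×17.5 cube — 1 connected region; (rotated 65° about Z; rotation is an isometry so areas/perimeters/island counts are preserved). Overall, the cross-section is a single solid region. Undo the 65° rotation: the query point maps to (7.813, 5.960) in the un-rotated model frame. The nearest boundary edge runs (29.50, 0.00)→(0.00, 0.00); distance from the point to it = 5.96 mm. The point is inside the cross-section and 5.96 mm from the nearest boundary — more than the 0.75 mm shell width (3 × 0.25), so it's in the infill interior.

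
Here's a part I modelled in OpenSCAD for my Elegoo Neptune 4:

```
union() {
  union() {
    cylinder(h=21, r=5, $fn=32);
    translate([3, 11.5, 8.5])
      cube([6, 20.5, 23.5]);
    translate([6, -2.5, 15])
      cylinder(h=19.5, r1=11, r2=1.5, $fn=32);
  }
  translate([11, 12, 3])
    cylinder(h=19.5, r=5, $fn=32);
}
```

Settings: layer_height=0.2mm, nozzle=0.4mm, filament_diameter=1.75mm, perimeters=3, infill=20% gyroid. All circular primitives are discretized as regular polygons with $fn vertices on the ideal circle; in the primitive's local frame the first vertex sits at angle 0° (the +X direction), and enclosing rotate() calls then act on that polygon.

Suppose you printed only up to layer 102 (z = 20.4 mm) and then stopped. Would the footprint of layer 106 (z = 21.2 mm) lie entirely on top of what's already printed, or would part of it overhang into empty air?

Compare the two slices. At z = 20.4: the r=5 cylinder gives a regular 32-gon of circumradius 5 (constant along its height) (area = (32/2)·5.000²·sin(360°/32) = 78.04 mm²); the cube at (3, 11.5) is present — its section is the full 6×20.5 rectangle (area 123.00 mm²); the cone at (6, -2.5) contributes a regular 32-gon of circumradius 8.369 (interpolated between r1=11 and r2=1.5 at t=0.277) (area = (32/2)·8.369²·sin(360°/32) = 218.64 mm²); Merging all regions: the regions partially overlap — summed areas 419.67 mm² minus the doubly-counted overlap 52.14 mm² gives 367.53 mm² — area = 367.53 mm²; the r=5 cylinder at (11, 12) contributes a regular 32-gon of circumradius 5 (area = (32/2)·5.000²·sin(360°/32) = 78.04 mm²); Combining (union): the regions partially overlap — summed areas 445.57 mm² minus the doubly-counted overlap 11.30 mm² gives 434.27 mm² — area = 434.27 mm². At z = 21.2: the cylinder does not reach this height (z outside [0, 21]); the cube at (3, 11.5) (footprint 6×20.5) is included at this height (area 123.00 mm²); the cone at (6, -2.5): at t=0.318 of its height the radius interpolates to r₁+(r₂−r₁)t = 7.979, giving a regular 32-gon of that circumradius (area = (32/2)·7.979²·sin(360°/32) = 198.75 mm²); Taking the union: the 2 present regions are separate (no shared area or edge), so areas and boundary lengths simply add and each stays a separate island — area = 321.75 mm²; the r=5 cylinder at (11, 12) gives a regular 32-gon of circumradius 5 (constant along its height) (area = (32/2)·5.000²·sin(360°/32) = 78.04 mm²); Combining (union): the regions partially overlap — summed areas 399.79 mm² minus the doubly-counted overlap 11.30 mm² gives 388.48 mm² — area = 388.48 mm². Checking containment: the cross-section at z = 21.2 is a subset of the cross-section at z = 20.4.

entirely on top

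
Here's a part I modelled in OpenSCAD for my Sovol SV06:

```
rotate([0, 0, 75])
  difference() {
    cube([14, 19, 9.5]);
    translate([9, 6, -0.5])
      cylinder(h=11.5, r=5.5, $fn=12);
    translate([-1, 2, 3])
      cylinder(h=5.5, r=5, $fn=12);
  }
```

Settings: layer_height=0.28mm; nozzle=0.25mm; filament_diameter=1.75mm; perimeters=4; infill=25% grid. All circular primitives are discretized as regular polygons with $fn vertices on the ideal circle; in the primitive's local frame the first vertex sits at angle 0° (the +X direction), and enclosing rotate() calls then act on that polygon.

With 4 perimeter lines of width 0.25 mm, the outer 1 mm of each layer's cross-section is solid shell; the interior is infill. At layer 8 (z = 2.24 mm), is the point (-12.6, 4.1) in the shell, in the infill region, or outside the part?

shell

At z = 2.24 mm: the 14×19 cube contributes its full rectangle; the cylinder at (9, 6): section is a regular 12-gon, circumradius r=5.5; the cylinder at (-1, 2) is not intersected at this z (z outside [3, 8.5]); Taking the first minus the rest: starting from the 14×19 cube, the r=5.5 cylinder at (9, 6) partially overlaps it — only the 89.82 mm² overlap (of its 90.75 mm²) is removed, clipping the outline — 1 connected region; (rotated 75° about Z; rotation is an isometry so areas/perimeters/island counts are preserved). Overall, the cross-section is a single solid region. Undo the 75° rotation: the query point maps to (0.699, 13.232) in the un-rotated model frame. The nearest boundary edge runs (0.00, 0.00)→(0.00, 19.00); distance from the point to it = 0.70 mm. The point is inside the cross-section, 0.70 mm from the nearest boundary — within the 1 mm shell band (4 × 0.25).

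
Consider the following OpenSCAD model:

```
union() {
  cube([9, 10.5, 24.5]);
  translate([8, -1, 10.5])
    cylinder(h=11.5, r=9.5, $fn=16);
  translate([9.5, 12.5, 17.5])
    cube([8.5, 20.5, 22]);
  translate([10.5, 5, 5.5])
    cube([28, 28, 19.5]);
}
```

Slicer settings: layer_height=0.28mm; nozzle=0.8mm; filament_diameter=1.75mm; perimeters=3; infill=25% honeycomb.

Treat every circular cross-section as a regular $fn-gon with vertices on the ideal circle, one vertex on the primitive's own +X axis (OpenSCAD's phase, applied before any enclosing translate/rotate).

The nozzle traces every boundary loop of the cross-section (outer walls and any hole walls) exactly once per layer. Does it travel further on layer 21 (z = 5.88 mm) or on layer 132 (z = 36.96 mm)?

layer 21 (z = 5.88 mm)

Layer 21 (z = 5.88): the cube is present — its section is the full 9×10.5 rectangle (perimeter 39.00 mm); the cylinder at (8, -1) is not intersected at this z (z outside [10.5, 22]); the cube at (9.5, 12.5) is not intersected at this z (z outside [17.5, 39.5]); the 28×28 cube at (10.5, 5) contributes its full rectangle (perimeter 112.00 mm); Taking the union: the 2 present regions are separate (no shared area or edge), so areas and boundary lengths simply add and each stays a separate island — boundary = 151.00 mm. So its perimeter = 151.00 mm. Layer 132 (z = 36.96): the cube is absent (z outside [0, 24.5]); the cylinder at (8, -1) does not reach this height (z outside [10.5, 22]); the cube at (9.5, 12.5) (footprint 8.5×20.5) is included at this height (perimeter 58.00 mm); the cube at (10.5, 5) does not reach this height (z outside [5.5, 25]); Merging all regions: only the 8.5×20.5 cube at (9.5, 12.5) is present, so the union is just that shape — boundary = 58.00 mm. So its perimeter = 58.00 mm. Layer 21 is larger (151.00 vs 58.00 mm).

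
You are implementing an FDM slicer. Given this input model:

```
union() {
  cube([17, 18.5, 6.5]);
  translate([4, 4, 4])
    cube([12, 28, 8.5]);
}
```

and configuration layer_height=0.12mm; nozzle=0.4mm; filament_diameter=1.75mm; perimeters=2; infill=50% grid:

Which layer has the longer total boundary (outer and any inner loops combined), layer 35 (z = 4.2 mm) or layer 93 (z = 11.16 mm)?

Layer 35 (z = 4.2): the cube (footprint 17×18.5) is included at this height (perimeter 71.00 mm); the cube at (4, 4) (footprint 12×28) is included at this height (perimeter 80.00 mm); Merging all regions: the regions partially overlap (shared area 174.00 mm²), so the edge portions inside another operand are dropped and the merged outline is re-measured after clipping — boundary = 98.00 mm. So its perimeter = 98.00 mm. Layer 93 (z = 11.16): the cube is not intersected at this z (z outside [0, 6.5]); the 12×28 cube at (4, 4) contributes its full rectangle (perimeter 80.00 mm); Combining (union): only the 12×28 cube at (4, 4) is present, so the union is just that shape — boundary = 80.00 mm. So its perimeter = 80.00 mm. Layer 35 is larger (98.00 vs 80.00 mm).

layer 35 (z = 4.2 mm)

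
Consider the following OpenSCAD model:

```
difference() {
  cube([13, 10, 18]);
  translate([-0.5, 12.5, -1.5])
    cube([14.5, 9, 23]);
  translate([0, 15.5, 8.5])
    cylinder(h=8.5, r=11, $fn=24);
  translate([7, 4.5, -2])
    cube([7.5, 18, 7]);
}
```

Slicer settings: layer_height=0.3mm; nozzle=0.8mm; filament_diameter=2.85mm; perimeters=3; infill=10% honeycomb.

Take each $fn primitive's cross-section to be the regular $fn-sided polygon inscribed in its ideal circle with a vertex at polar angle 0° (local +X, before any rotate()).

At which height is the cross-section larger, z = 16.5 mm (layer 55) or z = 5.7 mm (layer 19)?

Layer 55 (z = 16.5): the cube (footprint 13×10) is included at this height (area 130.00 mm²); the cube at (-0.5, 12.5) (footprint 14.5×9) is included at this height (area 130.50 mm²); the r=11 cylinder at (0, 15.5) gives a regular 24-gon of circumradius 11 (constant along its height) (area = (24/2)·11.000²·sin(360°/24) = 375.81 mm²); the cube at (7, 4.5) does not reach this height (z outside [-2, 5]); After the difference (first − rest): starting from the 13×10 cube (130.00 mm²), the 14.5×9 cube at (-0.5, 12.5) misses the remaining region (no effect); the r=11 cylinder at (0, 15.5) partially overlaps it — only the 36.44 mm² overlap (of its 375.81 mm²) is removed, clipping the outline — area = 93.56 mm². So its area = 93.56 mm². Layer 19 (z = 5.7): the cube is present — its section is the full 13×10 rectangle (area 130.00 mm²); the 14.5×9 cube at (-0.5, 12.5) contributes its full rectangle (area 130.50 mm²); the cylinder at (0, 15.5) is absent (z outside [8.5, 17]); the cube at (7, 4.5) is absent (z outside [-2, 5]); Taking the first minus the rest: starting from the 13×10 cube (130.00 mm²), the 14.5×9 cube at (-0.5, 12.5) misses the remaining region (no effect) — area = 130.00 mm². So its area = 130.00 mm². Layer 19 is larger (130.00 vs 93.56 mm²).

layer 19 (z = 5.7 mm)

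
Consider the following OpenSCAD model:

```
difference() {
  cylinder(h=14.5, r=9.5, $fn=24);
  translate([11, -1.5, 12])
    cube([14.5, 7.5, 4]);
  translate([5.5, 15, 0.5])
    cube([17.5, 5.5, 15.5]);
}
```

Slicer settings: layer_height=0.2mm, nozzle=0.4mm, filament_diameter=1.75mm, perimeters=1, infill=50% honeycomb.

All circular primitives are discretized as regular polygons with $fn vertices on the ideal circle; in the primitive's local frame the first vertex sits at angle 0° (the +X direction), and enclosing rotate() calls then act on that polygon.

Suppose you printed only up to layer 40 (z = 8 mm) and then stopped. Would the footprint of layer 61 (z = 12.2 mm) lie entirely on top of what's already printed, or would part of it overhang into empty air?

entirely on top

Compare the two slices. At z = 8: the r=9.5 cylinder contributes a regular 24-gon of circumradius 9.5 (area = (24/2)·9.500²·sin(360°/24) = 280.30 mm²); the cube at (11, -1.5) does not reach this height (z outside [12, 16]); the cube at (5.5, 15) is present — its section is the full 17.5×5.5 rectangle (area 96.25 mm²); Taking the first minus the rest: starting from the r=9.5 cylinder (280.30 mm²), the 17.5×5.5 cube at (5.5, 15) misses the remaining region (no effect) — area = 280.30 mm². At z = 12.2: the r=9.5 cylinder contributes a regular 24-gon of circumradius 9.5 (area = (24/2)·9.500²·sin(360°/24) = 280.30 mm²); the cube at (11, -1.5) is present — its section is the full 14.5×7.5 rectangle (area 108.75 mm²); the 17.5×5.5 cube at (5.5, 15) contributes its full rectangle (area 96.25 mm²); After the difference (first − rest): starting from the r=9.5 cylinder (280.30 mm²), the 14.5×7.5 cube at (11, -1.5) misses the remaining region (no effect); the 17.5×5.5 cube at (5.5, 15) misses the remaining region (no effect) — area = 280.30 mm². Checking containment: the cross-section at z = 12.2 is a subset of the cross-section at z = 8.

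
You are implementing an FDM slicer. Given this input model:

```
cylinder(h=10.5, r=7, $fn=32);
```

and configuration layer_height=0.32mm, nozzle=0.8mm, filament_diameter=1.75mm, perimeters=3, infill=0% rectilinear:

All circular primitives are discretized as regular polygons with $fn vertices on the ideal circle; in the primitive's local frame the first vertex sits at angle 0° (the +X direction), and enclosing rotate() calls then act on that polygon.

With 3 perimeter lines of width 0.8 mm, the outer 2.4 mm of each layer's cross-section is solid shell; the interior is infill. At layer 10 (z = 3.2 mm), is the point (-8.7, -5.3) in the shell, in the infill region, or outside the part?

At z = 3.2 mm: the cylinder: section is a regular 32-gon, circumradius r=7. Overall, the cross-section is a single solid region. The nearest boundary edge runs (-6.47, -2.68)→(-5.82, -3.89); distance from the point to it = 3.20 mm. The point is not inside any of the regions above, so it lies outside the cross-section (3.20 mm from the nearest boundary).

outside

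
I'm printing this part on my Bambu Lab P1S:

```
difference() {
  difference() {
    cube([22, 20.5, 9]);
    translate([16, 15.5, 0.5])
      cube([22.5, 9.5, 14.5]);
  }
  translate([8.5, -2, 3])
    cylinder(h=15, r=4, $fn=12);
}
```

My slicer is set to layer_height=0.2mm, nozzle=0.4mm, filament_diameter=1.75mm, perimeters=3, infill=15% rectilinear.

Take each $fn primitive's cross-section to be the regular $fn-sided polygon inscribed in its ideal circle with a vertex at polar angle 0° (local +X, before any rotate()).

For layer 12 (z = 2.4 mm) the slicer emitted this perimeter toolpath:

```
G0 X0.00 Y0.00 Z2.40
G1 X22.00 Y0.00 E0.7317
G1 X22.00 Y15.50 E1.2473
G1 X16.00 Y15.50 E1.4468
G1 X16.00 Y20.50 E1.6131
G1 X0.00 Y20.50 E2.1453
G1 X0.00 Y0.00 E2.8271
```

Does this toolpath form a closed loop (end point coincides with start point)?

yes

Start point (G0): (0.00, 0.00). End point (last G1): the path returns to the start — closed.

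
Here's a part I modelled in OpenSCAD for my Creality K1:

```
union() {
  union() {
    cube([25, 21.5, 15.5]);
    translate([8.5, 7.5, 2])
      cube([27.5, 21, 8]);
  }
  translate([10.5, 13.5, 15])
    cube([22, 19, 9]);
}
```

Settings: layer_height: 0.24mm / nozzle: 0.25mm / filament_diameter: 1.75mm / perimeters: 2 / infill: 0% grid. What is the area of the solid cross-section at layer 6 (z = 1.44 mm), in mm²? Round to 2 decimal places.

At z = 1.44 mm: the cube is present — its section is the full 25×21.5 rectangle (area 537.50 mm²); the cube at (8.5, 7.5) does not reach this height (z outside [2, 10]); Combining (union): only the 25×21.5 cube is present, so the union is just that shape — area = 537.50 mm²; the cube at (10.5, 13.5) is not intersected at this z (z outside [15, 24]); Combining (union): only that combined region is present, so the union is just that shape — area = 537.50 mm². Overall, the cross-section is a single solid region. Net area = 537.50 mm².

537.50 mm²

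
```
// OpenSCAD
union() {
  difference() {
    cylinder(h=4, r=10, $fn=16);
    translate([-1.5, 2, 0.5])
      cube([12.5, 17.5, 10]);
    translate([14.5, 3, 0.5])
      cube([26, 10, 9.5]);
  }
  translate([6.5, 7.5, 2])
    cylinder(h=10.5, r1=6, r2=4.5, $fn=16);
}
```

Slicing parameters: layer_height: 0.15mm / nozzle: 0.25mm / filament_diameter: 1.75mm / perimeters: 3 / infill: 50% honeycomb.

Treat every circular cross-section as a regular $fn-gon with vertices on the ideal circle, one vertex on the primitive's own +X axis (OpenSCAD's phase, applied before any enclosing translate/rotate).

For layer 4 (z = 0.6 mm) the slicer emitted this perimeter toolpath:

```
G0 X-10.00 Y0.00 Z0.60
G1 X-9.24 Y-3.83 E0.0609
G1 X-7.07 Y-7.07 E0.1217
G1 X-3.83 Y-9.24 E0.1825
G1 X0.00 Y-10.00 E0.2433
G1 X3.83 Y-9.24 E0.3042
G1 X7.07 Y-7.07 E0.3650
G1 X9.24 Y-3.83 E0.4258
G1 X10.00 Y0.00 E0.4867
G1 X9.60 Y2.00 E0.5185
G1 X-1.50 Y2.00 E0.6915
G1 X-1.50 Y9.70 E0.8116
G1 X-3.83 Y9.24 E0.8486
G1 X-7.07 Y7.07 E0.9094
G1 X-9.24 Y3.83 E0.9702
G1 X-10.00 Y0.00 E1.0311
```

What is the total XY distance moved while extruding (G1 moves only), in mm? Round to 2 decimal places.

Sum the Euclidean lengths of each G1 segment: total = 66.14 mm.

66.14 mm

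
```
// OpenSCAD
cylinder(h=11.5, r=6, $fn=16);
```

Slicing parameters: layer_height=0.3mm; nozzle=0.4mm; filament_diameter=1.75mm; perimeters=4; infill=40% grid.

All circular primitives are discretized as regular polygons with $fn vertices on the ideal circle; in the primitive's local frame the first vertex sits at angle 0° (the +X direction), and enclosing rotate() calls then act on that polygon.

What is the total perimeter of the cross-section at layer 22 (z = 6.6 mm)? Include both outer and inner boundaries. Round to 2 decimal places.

At z = 6.6 mm: the r=6 cylinder gives a regular 16-gon of circumradius 6 (constant along its height) (perimeter = 2·16·6.000·sin(180°/16) = 37.46 mm). Overall, the cross-section is a single solid region. Total boundary length (outer) = 37.46 mm.

37.46 mm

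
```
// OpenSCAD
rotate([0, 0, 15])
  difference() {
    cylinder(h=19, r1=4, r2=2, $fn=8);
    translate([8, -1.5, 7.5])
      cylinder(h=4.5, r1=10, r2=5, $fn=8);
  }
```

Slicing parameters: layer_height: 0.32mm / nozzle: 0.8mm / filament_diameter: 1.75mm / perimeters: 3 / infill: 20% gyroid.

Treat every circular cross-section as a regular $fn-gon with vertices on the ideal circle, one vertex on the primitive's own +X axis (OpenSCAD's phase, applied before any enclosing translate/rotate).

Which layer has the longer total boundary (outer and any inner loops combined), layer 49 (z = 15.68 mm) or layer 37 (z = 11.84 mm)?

Layer 49 (z = 15.68): the cone contributes a regular 8-gon of circumradius 2.349 (interpolated between r1=4 and r2=2 at t=0.825) (perimeter = 2·8·2.349·sin(180°/8) = 14.39 mm); the cone at (8, -1.5) is not intersected at this z (z outside [7.5, 12]); Subtracting the remaining from the first: none of the subtracted shapes is present at this height, so the cone is unchanged — boundary = 14.39 mm; (whole slice rotated 15° about Z — lengths, areas and connectivity unchanged). So its perimeter = 14.39 mm. Layer 37 (z = 11.84): the cone (r1=4→r2=2) has section circumradius 2.754 here — a regular 8-gon (perimeter = 2·8·2.754·sin(180°/8) = 16.86 mm); the cone at (8, -1.5): at t=0.964 of its height the radius interpolates to r₁+(r₂−r₁)t = 5.178, giving a regular 8-gon of that circumradius (perimeter = 2·8·5.178·sin(180°/8) = 31.70 mm); Taking the first minus the rest: starting from the cone, the cone at (8, -1.5) misses the remaining region (no effect) — boundary = 16.86 mm; (rotated 15° about Z; rotation is an isometry so areas/perimeters/island counts are preserved). So its perimeter = 16.86 mm. Layer 37 is larger (16.86 vs 14.39 mm).

layer 37 (z = 11.84 mm)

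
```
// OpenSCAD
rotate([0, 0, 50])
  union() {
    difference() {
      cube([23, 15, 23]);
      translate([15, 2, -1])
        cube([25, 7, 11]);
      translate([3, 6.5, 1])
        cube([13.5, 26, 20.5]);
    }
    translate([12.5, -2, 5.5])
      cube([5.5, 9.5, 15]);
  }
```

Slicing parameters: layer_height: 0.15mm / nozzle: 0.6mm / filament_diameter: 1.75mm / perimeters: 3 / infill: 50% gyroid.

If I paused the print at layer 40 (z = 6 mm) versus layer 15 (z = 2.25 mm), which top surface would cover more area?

layer 40 (z = 6 mm)

Layer 40 (z = 6): the cube (footprint 23×15) is included at this height (area 345.00 mm²); the cube at (15, 2) (footprint 25×7) is included at this height (area 175.00 mm²); the cube at (3, 6.5) (footprint 13.5×26) is included at this height (area 351.00 mm²); After the difference (first − rest): starting from the 23×15 cube (345.00 mm²), the 25×7 cube at (15, 2) partially overlaps it — only the 56.00 mm² overlap (of its 175.00 mm²) is removed, clipping the outline; the 13.5×26 cube at (3, 6.5) partially overlaps it — only the 111.00 mm² overlap (of its 351.00 mm²) is removed, clipping the outline — area = 178.00 mm²; the cube at (12.5, -2) (footprint 5.5×9.5) is included at this height (area 52.25 mm²); Taking the union: the regions partially overlap — summed areas 230.25 mm² minus the doubly-counted overlap 22.25 mm² gives 208.00 mm² — area = 208.00 mm²; (whole slice rotated 50° about Z — lengths, areas and connectivity unchanged). So its area = 208.00 mm². Layer 15 (z = 2.25): the cube is present — its section is the full 23×15 rectangle (area 345.00 mm²); the 25×7 cube at (15, 2) contributes its full rectangle (area 175.00 mm²); the cube at (3, 6.5) is present — its section is the full 13.5×26 rectangle (area 351.00 mm²); After the difference (first − rest): starting from the 23×15 cube (345.00 mm²), the 25×7 cube at (15, 2) partially overlaps it — only the 56.00 mm² overlap (of its 175.00 mm²) is removed, clipping the outline; the 13.5×26 cube at (3, 6.5) partially overlaps it — only the 111.00 mm² overlap (of its 351.00 mm²) is removed, clipping the outline — area = 178.00 mm²; the cube at (12.5, -2) does not reach this height (z outside [5.5, 20.5]); Merging all regions: only the result so far is present, so the union is just that shape — area = 178.00 mm²; (whole slice rotated 50° about Z — lengths, areas and connectivity unchanged). So its area = 178.00 mm². Layer 40 is larger (208.00 vs 178.00 mm²).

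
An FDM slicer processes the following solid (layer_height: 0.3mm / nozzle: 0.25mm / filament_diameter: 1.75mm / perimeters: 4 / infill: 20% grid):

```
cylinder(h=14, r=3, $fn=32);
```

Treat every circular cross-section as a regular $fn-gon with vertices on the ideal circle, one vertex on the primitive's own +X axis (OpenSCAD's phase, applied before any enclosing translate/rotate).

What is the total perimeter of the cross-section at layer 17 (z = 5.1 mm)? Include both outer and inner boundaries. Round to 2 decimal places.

18.82 mm

At z = 5.1 mm: the r=3 cylinder gives a regular 32-gon of circumradius 3 (constant along its height) (perimeter = 2·32·3.000·sin(180°/32) = 18.82 mm). Overall, the cross-section is a single solid region. Total boundary length (outer) = 18.82 mm.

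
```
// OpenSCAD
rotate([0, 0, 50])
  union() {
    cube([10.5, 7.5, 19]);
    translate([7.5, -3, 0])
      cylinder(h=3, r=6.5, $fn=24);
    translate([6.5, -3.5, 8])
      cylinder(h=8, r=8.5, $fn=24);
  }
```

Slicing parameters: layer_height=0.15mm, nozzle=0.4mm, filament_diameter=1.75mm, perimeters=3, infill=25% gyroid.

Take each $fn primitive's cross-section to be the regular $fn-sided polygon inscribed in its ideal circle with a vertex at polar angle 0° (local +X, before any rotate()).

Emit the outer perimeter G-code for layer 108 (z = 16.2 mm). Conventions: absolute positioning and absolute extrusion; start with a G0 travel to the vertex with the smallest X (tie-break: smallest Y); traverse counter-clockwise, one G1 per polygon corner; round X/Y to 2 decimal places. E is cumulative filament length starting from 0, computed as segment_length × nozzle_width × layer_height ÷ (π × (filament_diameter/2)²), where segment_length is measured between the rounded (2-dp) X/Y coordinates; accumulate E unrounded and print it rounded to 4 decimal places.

At z = 16.2 mm: the cube (footprint 10.5×7.5) is included at this height; the cylinder at (7.5, -3) is not intersected at this z (z outside [0, 3]); the cylinder at (6.5, -3.5) is absent (z outside [8, 16]); Merging all regions: only the 10.5×7.5 cube is present, so the union is just that shape — 1 connected region; (whole slice rotated 50° about Z — lengths, areas and connectivity unchanged). The outline is a single polygon with 4 vertices. Extrusion per mm of travel: 0.4 × 0.15 / (π × 0.875²) = 0.024945. Accumulating E over each segment gives final E = 0.8981.

G0 X-5.75 Y4.82 Z16.20
G1 X0.00 Y0.00 E0.1872
G1 X6.75 Y8.04 E0.4490
G1 X1.00 Y12.86 E0.6362
G1 X-5.75 Y4.82 E0.8981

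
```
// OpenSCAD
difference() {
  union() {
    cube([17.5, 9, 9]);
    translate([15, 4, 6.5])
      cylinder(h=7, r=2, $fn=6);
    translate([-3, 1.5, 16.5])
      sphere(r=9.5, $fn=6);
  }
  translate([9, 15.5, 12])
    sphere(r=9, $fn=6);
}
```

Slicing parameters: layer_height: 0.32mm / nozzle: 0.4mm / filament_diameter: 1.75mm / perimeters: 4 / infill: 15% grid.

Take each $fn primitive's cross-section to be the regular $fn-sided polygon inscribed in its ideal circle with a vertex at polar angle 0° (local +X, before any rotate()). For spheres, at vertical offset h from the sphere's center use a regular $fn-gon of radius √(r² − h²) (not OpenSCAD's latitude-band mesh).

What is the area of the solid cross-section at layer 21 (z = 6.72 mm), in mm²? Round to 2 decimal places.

157.50 mm²

At z = 6.72 mm: the cube is present — its section is the full 17.5×9 rectangle (area 157.50 mm²); the r=2 cylinder at (15, 4) contributes a regular 6-gon of circumradius 2 (area = (6/2)·2.000²·sin(360°/6) = 10.39 mm²); the sphere at (-3, 1.5) does not reach this height (|z−center|=9.780 > r=9.5); Combining (union): the r=2 cylinder at (15, 4) lies entirely inside the 17.5×9 cube, so the union is just the 17.5×9 cube — area = 157.50 mm²; the r=9 sphere at (9, 15.5) slices to a regular 6-gon of circumradius 7.288 (√(r²−h²) with h=5.28 from center) (area = (6/2)·7.288²·sin(360°/6) = 138.01 mm²); Subtracting the remaining from the first: starting from that combined region (157.50 mm²), the r=9 sphere at (9, 15.5) misses the remaining region (no effect) — area = 157.50 mm². Overall, the cross-section is a single solid region. Net area = 157.50 mm².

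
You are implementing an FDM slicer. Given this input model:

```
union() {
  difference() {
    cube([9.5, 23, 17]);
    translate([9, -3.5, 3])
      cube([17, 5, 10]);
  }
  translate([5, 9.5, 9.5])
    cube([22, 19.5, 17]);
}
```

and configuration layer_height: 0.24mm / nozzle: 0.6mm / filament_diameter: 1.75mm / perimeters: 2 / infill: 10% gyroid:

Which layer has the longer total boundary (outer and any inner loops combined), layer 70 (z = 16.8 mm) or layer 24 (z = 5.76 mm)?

Layer 70 (z = 16.8): the cube (footprint 9.5×23) is included at this height (perimeter 65.00 mm); the cube at (9, -3.5) is not intersected at this z (z outside [3, 13]); Taking the first minus the rest: none of the subtracted shapes is present at this height, so the 9.5×23 cube is unchanged — boundary = 65.00 mm; the 22×19.5 cube at (5, 9.5) contributes its full rectangle (perimeter 83.00 mm); Combining (union): the regions partially overlap (shared area 60.75 mm²), so the edge portions inside another operand are dropped and the merged outline is re-measured after clipping — boundary = 112.00 mm. So its perimeter = 112.00 mm. Layer 24 (z = 5.76): the cube (footprint 9.5×23) is included at this height (perimeter 65.00 mm); the cube at (9, -3.5) is present — its section is the full 17×5 rectangle (perimeter 44.00 mm); Taking the first minus the rest: starting from the 9.5×23 cube, the 17×5 cube at (9, -3.5) partially overlaps it — only the 0.75 mm² overlap (of its 85.00 mm²) is removed, clipping the outline — boundary = 65.00 mm; the cube at (5, 9.5) is absent (z outside [9.5, 26.5]); Combining (union): only the result so far is present, so the union is just that shape — boundary = 65.00 mm. So its perimeter = 65.00 mm. Layer 70 is larger (112.00 vs 65.00 mm).

layer 70 (z = 16.8 mm)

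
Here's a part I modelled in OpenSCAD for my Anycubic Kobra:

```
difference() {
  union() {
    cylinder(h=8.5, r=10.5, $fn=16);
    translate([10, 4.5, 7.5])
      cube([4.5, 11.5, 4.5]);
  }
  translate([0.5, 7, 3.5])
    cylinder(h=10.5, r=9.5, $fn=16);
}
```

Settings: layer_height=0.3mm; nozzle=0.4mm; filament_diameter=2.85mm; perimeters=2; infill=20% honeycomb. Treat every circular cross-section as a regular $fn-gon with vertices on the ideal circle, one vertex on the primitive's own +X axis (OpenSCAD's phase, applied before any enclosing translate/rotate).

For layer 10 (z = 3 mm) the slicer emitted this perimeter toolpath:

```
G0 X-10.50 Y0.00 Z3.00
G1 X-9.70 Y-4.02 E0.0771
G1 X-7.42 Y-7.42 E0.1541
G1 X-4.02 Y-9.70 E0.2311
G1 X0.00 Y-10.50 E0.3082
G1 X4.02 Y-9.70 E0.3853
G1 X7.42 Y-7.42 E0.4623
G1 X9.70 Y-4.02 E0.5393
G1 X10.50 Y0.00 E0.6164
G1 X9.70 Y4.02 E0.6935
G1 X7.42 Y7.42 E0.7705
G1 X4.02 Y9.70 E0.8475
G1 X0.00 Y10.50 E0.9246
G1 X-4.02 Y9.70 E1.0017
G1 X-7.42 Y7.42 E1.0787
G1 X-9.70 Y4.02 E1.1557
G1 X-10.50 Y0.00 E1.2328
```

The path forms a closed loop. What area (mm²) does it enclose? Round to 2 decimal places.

337.42 mm²

Apply the shoelace formula to the sequence of (X, Y) vertices; enclosed area = 337.42 mm².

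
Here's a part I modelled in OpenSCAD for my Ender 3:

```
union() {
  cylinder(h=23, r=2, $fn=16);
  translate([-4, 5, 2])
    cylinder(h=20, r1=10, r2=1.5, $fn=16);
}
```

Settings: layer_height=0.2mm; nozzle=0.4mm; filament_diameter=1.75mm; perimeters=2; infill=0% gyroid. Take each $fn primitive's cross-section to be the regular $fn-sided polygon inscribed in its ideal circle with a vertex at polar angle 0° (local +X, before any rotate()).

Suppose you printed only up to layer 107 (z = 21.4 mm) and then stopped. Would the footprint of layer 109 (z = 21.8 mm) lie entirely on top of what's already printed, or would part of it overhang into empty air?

entirely on top

Compare the two slices. At z = 21.4: the r=2 cylinder contributes a regular 16-gon of circumradius 2 (area = (16/2)·2.000²·sin(360°/16) = 12.25 mm²); the cone at (-4, 5): at t=0.970 of its height the radius interpolates to r₁+(r₂−r₁)t = 1.755, giving a regular 16-gon of that circumradius (area = (16/2)·1.755²·sin(360°/16) = 9.43 mm²); Merging all regions: the 2 present regions are separate (no shared area or edge), so areas and boundary lengths simply add and each stays a separate island — area = 21.68 mm². At z = 21.8: the r=2 cylinder contributes a regular 16-gon of circumradius 2 (area = (16/2)·2.000²·sin(360°/16) = 12.25 mm²); the cone at (-4, 5) (r1=10→r2=1.5) has section circumradius 1.585 here — a regular 16-gon (area = (16/2)·1.585²·sin(360°/16) = 7.69 mm²); Merging all regions: the 2 present regions are separate (no shared area or edge), so areas and boundary lengths simply add and each stays a separate island — area = 19.94 mm². Checking containment: the cross-section at z = 21.8 is a subset of the cross-section at z = 21.4.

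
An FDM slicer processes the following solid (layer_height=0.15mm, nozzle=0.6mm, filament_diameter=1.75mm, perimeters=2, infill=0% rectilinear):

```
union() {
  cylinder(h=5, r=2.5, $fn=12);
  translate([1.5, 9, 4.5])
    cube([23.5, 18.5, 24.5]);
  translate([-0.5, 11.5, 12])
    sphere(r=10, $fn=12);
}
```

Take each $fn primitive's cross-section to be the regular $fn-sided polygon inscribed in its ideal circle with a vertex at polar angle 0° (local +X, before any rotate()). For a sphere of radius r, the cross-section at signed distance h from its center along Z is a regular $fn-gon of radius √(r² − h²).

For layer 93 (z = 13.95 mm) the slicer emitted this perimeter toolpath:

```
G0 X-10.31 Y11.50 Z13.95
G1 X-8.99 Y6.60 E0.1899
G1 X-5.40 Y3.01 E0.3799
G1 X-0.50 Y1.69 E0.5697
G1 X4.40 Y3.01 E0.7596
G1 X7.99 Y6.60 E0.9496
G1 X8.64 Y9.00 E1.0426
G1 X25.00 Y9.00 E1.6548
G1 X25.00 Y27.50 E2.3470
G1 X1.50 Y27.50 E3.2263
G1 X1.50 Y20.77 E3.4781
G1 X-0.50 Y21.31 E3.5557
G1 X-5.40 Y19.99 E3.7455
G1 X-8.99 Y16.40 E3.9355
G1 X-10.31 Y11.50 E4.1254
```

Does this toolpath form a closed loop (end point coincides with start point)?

Start point (G0): (-10.31, 11.50). End point (last G1): the path returns to the start — closed.

yes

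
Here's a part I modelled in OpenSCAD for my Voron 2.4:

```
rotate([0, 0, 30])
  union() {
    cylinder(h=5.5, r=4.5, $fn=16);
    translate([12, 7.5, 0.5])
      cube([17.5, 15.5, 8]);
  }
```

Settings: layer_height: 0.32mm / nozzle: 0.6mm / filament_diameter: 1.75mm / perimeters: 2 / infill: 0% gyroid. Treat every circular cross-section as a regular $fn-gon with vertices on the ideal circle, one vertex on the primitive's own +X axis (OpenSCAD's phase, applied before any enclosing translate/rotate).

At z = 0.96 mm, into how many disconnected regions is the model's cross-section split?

At z = 0.96 mm: the r=4.5 cylinder contributes a regular 16-gon of circumradius 4.5; the cube at (12, 7.5) is present — its section is the full 17.5×15.5 rectangle; Combining (union): the 2 present regions are separate (no shared area or edge), so areas and boundary lengths simply add and each stays a separate island — 2 connected regions; (whole slice rotated 30° about Z — lengths, areas and connectivity unchanged). The result has 2 disconnected regions.

2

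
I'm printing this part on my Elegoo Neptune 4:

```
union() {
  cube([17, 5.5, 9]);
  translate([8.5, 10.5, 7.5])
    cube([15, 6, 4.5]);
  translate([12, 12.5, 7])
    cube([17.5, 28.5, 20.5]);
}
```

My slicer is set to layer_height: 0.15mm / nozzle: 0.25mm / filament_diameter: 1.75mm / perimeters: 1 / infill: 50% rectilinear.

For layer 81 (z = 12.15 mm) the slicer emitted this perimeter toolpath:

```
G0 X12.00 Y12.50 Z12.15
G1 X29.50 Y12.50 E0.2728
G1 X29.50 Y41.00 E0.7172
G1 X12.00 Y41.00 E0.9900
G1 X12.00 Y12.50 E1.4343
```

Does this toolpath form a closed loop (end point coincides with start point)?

Start point (G0): (12.00, 12.50). End point (last G1): the path returns to the start — closed.

yes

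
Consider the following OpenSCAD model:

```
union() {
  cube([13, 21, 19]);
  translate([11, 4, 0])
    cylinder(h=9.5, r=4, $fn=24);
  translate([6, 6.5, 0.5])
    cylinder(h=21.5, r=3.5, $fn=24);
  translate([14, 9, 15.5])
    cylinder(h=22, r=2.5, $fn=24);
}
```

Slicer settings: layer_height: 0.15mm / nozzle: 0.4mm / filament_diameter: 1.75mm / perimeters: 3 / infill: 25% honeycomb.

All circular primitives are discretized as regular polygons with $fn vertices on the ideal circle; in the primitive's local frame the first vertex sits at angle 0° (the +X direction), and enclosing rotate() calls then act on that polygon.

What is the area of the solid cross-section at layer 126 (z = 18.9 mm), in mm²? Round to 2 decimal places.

287.54 mm²

At z = 18.9 mm: the cube (footprint 13×21) is included at this height (area 273.00 mm²); the cylinder at (11, 4) is not intersected at this z (z outside [0, 9.5]); the cylinder at (6, 6.5): section is a regular 24-gon, circumradius r=3.5 (area = (24/2)·3.500²·sin(360°/24) = 38.05 mm²); the cylinder at (14, 9): section is a regular 24-gon, circumradius r=2.5 (area = (24/2)·2.500²·sin(360°/24) = 19.41 mm²); Merging all regions: the regions partially overlap — summed areas 330.46 mm² minus the doubly-counted overlap 42.92 mm² gives 287.54 mm² — area = 287.54 mm². Overall, the cross-section is a single solid region. Net area = 287.54 mm².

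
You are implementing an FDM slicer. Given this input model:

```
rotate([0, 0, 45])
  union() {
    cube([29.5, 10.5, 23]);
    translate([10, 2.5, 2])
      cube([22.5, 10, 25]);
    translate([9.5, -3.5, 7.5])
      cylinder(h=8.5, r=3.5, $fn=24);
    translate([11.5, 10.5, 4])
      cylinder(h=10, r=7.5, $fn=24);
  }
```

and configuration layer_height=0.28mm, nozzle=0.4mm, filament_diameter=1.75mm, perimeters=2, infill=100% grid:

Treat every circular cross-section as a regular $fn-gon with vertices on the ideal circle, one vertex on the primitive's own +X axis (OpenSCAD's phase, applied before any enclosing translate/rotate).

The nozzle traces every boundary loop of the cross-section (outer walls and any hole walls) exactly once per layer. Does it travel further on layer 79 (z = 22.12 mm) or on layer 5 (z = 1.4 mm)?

Layer 79 (z = 22.12): the cube is present — its section is the full 29.5×10.5 rectangle (perimeter 80.00 mm); the cube at (10, 2.5) is present — its section is the full 22.5×10 rectangle (perimeter 65.00 mm); the cylinder at (9.5, -3.5) is not intersected at this z (z outside [7.5, 16]); the cylinder at (11.5, 10.5) is absent (z outside [4, 14]); Taking the union: the regions partially overlap (shared area 156.00 mm²), so the edge portions inside another operand are dropped and the merged outline is re-measured after clipping — boundary = 90.00 mm; (rotated 45° about Z; rotation is an isometry so areas/perimeters/island counts are preserved). So its perimeter = 90.00 mm. Layer 5 (z = 1.4): the 29.5×10.5 cube contributes its full rectangle (perimeter 80.00 mm); the cube at (10, 2.5) is not intersected at this z (z outside [2, 27]); the cylinder at (9.5, -3.5) does not reach this height (z outside [7.5, 16]); the cylinder at (11.5, 10.5) is absent (z outside [4, 14]); Combining (union): only the 29.5×10.5 cube is present, so the union is just that shape — boundary = 80.00 mm; (rotated 45° about Z; rotation is an isometry so areas/perimeters/island counts are preserved). So its perimeter = 80.00 mm. Layer 79 is larger (90.00 vs 80.00 mm).

layer 79 (z = 22.12 mm)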